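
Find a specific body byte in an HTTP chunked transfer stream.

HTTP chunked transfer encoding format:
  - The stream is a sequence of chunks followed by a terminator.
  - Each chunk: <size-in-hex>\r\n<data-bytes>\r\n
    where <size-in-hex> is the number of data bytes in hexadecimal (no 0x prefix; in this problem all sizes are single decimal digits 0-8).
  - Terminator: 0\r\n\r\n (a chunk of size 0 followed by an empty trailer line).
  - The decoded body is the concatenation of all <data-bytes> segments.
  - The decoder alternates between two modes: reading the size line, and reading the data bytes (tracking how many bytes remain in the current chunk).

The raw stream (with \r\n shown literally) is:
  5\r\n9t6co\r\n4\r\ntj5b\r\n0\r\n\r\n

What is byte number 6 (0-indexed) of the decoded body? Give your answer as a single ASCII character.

Chunk 1: stream[0..1]='5' size=0x5=5, data at stream[3..8]='9t6co' -> body[0..5], body so far='9t6co'
Chunk 2: stream[10..11]='4' size=0x4=4, data at stream[13..17]='tj5b' -> body[5..9], body so far='9t6cotj5b'
Chunk 3: stream[19..20]='0' size=0 (terminator). Final body='9t6cotj5b' (9 bytes)
Body byte 6 = 'j'

Answer: j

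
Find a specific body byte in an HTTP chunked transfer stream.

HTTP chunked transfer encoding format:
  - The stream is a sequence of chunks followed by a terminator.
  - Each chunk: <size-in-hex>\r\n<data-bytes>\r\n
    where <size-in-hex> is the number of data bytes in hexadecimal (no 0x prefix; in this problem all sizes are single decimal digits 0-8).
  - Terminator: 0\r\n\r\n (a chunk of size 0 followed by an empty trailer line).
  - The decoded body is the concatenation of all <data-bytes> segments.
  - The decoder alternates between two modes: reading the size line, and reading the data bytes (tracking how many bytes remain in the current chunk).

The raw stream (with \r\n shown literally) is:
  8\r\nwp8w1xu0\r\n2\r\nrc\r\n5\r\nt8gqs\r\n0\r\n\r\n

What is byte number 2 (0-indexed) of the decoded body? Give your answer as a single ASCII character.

Answer: 8

Derivation:
Chunk 1: stream[0..1]='8' size=0x8=8, data at stream[3..11]='wp8w1xu0' -> body[0..8], body so far='wp8w1xu0'
Chunk 2: stream[13..14]='2' size=0x2=2, data at stream[16..18]='rc' -> body[8..10], body so far='wp8w1xu0rc'
Chunk 3: stream[20..21]='5' size=0x5=5, data at stream[23..28]='t8gqs' -> body[10..15], body so far='wp8w1xu0rct8gqs'
Chunk 4: stream[30..31]='0' size=0 (terminator). Final body='wp8w1xu0rct8gqs' (15 bytes)
Body byte 2 = '8'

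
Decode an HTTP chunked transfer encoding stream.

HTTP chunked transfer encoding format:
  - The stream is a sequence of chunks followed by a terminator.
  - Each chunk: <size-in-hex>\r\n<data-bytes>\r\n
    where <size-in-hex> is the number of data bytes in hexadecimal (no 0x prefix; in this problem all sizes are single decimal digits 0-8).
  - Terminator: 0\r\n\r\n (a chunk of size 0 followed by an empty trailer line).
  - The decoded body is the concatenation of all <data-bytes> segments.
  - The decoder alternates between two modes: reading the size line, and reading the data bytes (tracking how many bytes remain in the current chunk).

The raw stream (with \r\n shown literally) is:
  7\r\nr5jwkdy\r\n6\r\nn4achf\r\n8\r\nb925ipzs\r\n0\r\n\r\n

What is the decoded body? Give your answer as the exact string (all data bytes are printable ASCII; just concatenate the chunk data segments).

Chunk 1: stream[0..1]='7' size=0x7=7, data at stream[3..10]='r5jwkdy' -> body[0..7], body so far='r5jwkdy'
Chunk 2: stream[12..13]='6' size=0x6=6, data at stream[15..21]='n4achf' -> body[7..13], body so far='r5jwkdyn4achf'
Chunk 3: stream[23..24]='8' size=0x8=8, data at stream[26..34]='b925ipzs' -> body[13..21], body so far='r5jwkdyn4achfb925ipzs'
Chunk 4: stream[36..37]='0' size=0 (terminator). Final body='r5jwkdyn4achfb925ipzs' (21 bytes)

Answer: r5jwkdyn4achfb925ipzs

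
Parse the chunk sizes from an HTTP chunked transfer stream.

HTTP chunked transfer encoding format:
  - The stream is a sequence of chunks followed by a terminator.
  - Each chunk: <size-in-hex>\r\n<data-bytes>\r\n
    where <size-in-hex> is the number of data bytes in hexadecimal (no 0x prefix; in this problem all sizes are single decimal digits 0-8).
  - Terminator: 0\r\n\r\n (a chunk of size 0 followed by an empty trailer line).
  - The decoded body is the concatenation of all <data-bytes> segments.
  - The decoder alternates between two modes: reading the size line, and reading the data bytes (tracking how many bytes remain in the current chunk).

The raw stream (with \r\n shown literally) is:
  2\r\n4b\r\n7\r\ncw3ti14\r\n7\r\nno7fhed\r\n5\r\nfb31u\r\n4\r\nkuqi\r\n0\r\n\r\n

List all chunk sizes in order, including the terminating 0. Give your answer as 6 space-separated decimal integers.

Answer: 2 7 7 5 4 0

Derivation:
Chunk 1: stream[0..1]='2' size=0x2=2, data at stream[3..5]='4b' -> body[0..2], body so far='4b'
Chunk 2: stream[7..8]='7' size=0x7=7, data at stream[10..17]='cw3ti14' -> body[2..9], body so far='4bcw3ti14'
Chunk 3: stream[19..20]='7' size=0x7=7, data at stream[22..29]='no7fhed' -> body[9..16], body so far='4bcw3ti14no7fhed'
Chunk 4: stream[31..32]='5' size=0x5=5, data at stream[34..39]='fb31u' -> body[16..21], body so far='4bcw3ti14no7fhedfb31u'
Chunk 5: stream[41..42]='4' size=0x4=4, data at stream[44..48]='kuqi' -> body[21..25], body so far='4bcw3ti14no7fhedfb31ukuqi'
Chunk 6: stream[50..51]='0' size=0 (terminator). Final body='4bcw3ti14no7fhedfb31ukuqi' (25 bytes)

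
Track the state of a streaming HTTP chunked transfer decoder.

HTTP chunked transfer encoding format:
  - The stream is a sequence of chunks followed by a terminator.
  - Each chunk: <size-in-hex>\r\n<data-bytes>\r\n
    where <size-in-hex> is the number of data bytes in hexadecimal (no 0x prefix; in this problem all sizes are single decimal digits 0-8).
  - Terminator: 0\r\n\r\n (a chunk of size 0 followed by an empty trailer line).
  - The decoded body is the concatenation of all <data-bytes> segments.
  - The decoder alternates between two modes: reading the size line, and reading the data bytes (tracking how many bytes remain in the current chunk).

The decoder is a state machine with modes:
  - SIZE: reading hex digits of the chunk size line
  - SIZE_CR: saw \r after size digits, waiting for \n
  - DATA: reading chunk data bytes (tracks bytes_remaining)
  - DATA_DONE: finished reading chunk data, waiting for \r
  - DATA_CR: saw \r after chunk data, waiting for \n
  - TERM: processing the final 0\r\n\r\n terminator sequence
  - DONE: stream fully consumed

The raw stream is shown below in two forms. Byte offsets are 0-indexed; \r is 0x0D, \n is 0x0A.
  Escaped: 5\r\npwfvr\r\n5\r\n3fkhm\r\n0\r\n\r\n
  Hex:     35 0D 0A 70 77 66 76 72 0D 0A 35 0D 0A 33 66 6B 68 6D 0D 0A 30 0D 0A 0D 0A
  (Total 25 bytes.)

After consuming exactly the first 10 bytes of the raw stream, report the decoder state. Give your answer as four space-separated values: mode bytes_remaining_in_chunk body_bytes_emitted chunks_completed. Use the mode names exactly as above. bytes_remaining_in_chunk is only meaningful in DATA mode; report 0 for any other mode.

Byte 0 = '5': mode=SIZE remaining=0 emitted=0 chunks_done=0
Byte 1 = 0x0D: mode=SIZE_CR remaining=0 emitted=0 chunks_done=0
Byte 2 = 0x0A: mode=DATA remaining=5 emitted=0 chunks_done=0
Byte 3 = 'p': mode=DATA remaining=4 emitted=1 chunks_done=0
Byte 4 = 'w': mode=DATA remaining=3 emitted=2 chunks_done=0
Byte 5 = 'f': mode=DATA remaining=2 emitted=3 chunks_done=0
Byte 6 = 'v': mode=DATA remaining=1 emitted=4 chunks_done=0
Byte 7 = 'r': mode=DATA_DONE remaining=0 emitted=5 chunks_done=0
Byte 8 = 0x0D: mode=DATA_CR remaining=0 emitted=5 chunks_done=0
Byte 9 = 0x0A: mode=SIZE remaining=0 emitted=5 chunks_done=1

Answer: SIZE 0 5 1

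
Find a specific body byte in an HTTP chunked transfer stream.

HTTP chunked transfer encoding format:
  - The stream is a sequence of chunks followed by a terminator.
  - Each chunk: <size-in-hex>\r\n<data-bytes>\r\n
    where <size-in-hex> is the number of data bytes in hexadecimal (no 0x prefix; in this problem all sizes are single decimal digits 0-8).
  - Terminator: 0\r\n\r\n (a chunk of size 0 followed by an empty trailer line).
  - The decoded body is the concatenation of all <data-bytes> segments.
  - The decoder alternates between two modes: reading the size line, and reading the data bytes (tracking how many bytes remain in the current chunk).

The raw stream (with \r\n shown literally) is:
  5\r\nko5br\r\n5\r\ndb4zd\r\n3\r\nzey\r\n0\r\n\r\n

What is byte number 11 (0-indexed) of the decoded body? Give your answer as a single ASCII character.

Answer: e

Derivation:
Chunk 1: stream[0..1]='5' size=0x5=5, data at stream[3..8]='ko5br' -> body[0..5], body so far='ko5br'
Chunk 2: stream[10..11]='5' size=0x5=5, data at stream[13..18]='db4zd' -> body[5..10], body so far='ko5brdb4zd'
Chunk 3: stream[20..21]='3' size=0x3=3, data at stream[23..26]='zey' -> body[10..13], body so far='ko5brdb4zdzey'
Chunk 4: stream[28..29]='0' size=0 (terminator). Final body='ko5brdb4zdzey' (13 bytes)
Body byte 11 = 'e'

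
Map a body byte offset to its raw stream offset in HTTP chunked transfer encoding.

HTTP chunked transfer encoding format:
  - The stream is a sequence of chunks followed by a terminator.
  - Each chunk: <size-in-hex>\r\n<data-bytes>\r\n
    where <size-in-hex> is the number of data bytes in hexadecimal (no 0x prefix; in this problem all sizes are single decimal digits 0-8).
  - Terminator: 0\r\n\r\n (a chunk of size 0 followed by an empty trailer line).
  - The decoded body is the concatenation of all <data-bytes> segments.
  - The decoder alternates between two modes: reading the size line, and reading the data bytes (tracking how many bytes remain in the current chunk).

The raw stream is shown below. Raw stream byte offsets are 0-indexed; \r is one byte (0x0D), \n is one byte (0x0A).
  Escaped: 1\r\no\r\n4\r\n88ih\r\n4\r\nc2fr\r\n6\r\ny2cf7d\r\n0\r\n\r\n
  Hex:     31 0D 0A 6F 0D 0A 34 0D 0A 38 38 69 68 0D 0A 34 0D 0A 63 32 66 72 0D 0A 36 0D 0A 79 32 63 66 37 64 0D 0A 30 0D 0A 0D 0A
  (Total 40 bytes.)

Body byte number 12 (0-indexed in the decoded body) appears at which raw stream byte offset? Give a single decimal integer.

Answer: 30

Derivation:
Chunk 1: stream[0..1]='1' size=0x1=1, data at stream[3..4]='o' -> body[0..1], body so far='o'
Chunk 2: stream[6..7]='4' size=0x4=4, data at stream[9..13]='88ih' -> body[1..5], body so far='o88ih'
Chunk 3: stream[15..16]='4' size=0x4=4, data at stream[18..22]='c2fr' -> body[5..9], body so far='o88ihc2fr'
Chunk 4: stream[24..25]='6' size=0x6=6, data at stream[27..33]='y2cf7d' -> body[9..15], body so far='o88ihc2fry2cf7d'
Chunk 5: stream[35..36]='0' size=0 (terminator). Final body='o88ihc2fry2cf7d' (15 bytes)
Body byte 12 at stream offset 30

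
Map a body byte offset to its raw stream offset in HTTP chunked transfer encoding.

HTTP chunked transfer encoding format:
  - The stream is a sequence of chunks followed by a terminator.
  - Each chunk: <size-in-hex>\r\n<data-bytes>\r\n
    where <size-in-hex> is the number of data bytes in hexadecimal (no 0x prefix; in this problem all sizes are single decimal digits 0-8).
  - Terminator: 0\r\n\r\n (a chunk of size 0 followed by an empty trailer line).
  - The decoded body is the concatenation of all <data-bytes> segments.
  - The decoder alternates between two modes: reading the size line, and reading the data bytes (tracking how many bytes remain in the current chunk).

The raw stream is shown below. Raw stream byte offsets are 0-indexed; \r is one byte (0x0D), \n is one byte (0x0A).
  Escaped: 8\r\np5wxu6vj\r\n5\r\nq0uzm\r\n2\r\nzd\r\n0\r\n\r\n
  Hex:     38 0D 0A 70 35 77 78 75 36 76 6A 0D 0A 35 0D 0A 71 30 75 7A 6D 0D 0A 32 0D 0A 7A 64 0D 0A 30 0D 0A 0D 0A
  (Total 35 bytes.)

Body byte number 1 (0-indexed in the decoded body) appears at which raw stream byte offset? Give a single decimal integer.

Answer: 4

Derivation:
Chunk 1: stream[0..1]='8' size=0x8=8, data at stream[3..11]='p5wxu6vj' -> body[0..8], body so far='p5wxu6vj'
Chunk 2: stream[13..14]='5' size=0x5=5, data at stream[16..21]='q0uzm' -> body[8..13], body so far='p5wxu6vjq0uzm'
Chunk 3: stream[23..24]='2' size=0x2=2, data at stream[26..28]='zd' -> body[13..15], body so far='p5wxu6vjq0uzmzd'
Chunk 4: stream[30..31]='0' size=0 (terminator). Final body='p5wxu6vjq0uzmzd' (15 bytes)
Body byte 1 at stream offset 4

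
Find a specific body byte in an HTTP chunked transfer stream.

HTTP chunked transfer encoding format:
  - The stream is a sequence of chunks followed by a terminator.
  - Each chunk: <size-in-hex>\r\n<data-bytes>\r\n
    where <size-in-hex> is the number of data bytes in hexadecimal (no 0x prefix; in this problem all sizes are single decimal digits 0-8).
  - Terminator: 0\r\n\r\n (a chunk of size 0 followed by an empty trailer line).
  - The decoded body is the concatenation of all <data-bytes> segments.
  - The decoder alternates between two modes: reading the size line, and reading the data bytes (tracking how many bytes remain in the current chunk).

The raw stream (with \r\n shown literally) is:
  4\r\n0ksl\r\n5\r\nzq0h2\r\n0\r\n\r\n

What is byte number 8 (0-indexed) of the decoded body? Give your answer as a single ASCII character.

Answer: 2

Derivation:
Chunk 1: stream[0..1]='4' size=0x4=4, data at stream[3..7]='0ksl' -> body[0..4], body so far='0ksl'
Chunk 2: stream[9..10]='5' size=0x5=5, data at stream[12..17]='zq0h2' -> body[4..9], body so far='0kslzq0h2'
Chunk 3: stream[19..20]='0' size=0 (terminator). Final body='0kslzq0h2' (9 bytes)
Body byte 8 = '2'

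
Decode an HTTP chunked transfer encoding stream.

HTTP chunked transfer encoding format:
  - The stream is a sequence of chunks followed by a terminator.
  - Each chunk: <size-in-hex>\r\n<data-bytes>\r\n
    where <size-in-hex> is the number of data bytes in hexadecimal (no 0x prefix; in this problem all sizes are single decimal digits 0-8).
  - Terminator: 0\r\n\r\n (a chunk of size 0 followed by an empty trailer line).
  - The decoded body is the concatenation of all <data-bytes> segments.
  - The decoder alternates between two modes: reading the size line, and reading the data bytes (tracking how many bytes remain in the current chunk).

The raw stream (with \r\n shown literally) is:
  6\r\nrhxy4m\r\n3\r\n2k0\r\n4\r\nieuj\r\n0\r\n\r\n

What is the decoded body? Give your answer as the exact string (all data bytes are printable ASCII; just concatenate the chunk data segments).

Answer: rhxy4m2k0ieuj

Derivation:
Chunk 1: stream[0..1]='6' size=0x6=6, data at stream[3..9]='rhxy4m' -> body[0..6], body so far='rhxy4m'
Chunk 2: stream[11..12]='3' size=0x3=3, data at stream[14..17]='2k0' -> body[6..9], body so far='rhxy4m2k0'
Chunk 3: stream[19..20]='4' size=0x4=4, data at stream[22..26]='ieuj' -> body[9..13], body so far='rhxy4m2k0ieuj'
Chunk 4: stream[28..29]='0' size=0 (terminator). Final body='rhxy4m2k0ieuj' (13 bytes)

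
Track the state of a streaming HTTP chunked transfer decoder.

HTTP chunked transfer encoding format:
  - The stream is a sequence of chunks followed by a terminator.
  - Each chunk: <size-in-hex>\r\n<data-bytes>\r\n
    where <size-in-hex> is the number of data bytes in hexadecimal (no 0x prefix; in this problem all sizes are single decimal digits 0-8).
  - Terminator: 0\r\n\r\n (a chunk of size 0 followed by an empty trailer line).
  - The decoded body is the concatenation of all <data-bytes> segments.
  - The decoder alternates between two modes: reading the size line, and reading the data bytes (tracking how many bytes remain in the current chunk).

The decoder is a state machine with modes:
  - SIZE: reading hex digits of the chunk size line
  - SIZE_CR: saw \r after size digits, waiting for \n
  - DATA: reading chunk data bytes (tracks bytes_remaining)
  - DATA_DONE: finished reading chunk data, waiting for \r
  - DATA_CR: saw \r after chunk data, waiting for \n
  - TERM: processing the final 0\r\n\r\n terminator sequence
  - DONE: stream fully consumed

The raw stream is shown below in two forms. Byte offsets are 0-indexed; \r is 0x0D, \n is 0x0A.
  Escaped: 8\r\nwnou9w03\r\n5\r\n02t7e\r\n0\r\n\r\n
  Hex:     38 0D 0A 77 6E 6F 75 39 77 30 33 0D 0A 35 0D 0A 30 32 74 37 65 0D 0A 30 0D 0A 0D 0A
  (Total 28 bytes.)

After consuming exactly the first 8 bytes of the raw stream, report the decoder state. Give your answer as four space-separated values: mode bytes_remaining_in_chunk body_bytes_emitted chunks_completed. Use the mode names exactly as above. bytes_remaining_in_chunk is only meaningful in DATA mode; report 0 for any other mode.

Answer: DATA 3 5 0

Derivation:
Byte 0 = '8': mode=SIZE remaining=0 emitted=0 chunks_done=0
Byte 1 = 0x0D: mode=SIZE_CR remaining=0 emitted=0 chunks_done=0
Byte 2 = 0x0A: mode=DATA remaining=8 emitted=0 chunks_done=0
Byte 3 = 'w': mode=DATA remaining=7 emitted=1 chunks_done=0
Byte 4 = 'n': mode=DATA remaining=6 emitted=2 chunks_done=0
Byte 5 = 'o': mode=DATA remaining=5 emitted=3 chunks_done=0
Byte 6 = 'u': mode=DATA remaining=4 emitted=4 chunks_done=0
Byte 7 = '9': mode=DATA remaining=3 emitted=5 chunks_done=0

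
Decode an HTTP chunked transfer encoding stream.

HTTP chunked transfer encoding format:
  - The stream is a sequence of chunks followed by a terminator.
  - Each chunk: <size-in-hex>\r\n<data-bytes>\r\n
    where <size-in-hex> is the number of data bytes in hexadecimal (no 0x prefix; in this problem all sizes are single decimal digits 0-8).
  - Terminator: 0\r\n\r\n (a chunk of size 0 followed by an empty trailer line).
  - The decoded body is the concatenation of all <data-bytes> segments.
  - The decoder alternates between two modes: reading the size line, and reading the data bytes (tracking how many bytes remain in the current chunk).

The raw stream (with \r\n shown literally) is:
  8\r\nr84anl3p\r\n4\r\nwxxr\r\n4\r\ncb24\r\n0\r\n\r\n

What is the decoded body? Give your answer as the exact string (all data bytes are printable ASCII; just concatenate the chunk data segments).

Chunk 1: stream[0..1]='8' size=0x8=8, data at stream[3..11]='r84anl3p' -> body[0..8], body so far='r84anl3p'
Chunk 2: stream[13..14]='4' size=0x4=4, data at stream[16..20]='wxxr' -> body[8..12], body so far='r84anl3pwxxr'
Chunk 3: stream[22..23]='4' size=0x4=4, data at stream[25..29]='cb24' -> body[12..16], body so far='r84anl3pwxxrcb24'
Chunk 4: stream[31..32]='0' size=0 (terminator). Final body='r84anl3pwxxrcb24' (16 bytes)

Answer: r84anl3pwxxrcb24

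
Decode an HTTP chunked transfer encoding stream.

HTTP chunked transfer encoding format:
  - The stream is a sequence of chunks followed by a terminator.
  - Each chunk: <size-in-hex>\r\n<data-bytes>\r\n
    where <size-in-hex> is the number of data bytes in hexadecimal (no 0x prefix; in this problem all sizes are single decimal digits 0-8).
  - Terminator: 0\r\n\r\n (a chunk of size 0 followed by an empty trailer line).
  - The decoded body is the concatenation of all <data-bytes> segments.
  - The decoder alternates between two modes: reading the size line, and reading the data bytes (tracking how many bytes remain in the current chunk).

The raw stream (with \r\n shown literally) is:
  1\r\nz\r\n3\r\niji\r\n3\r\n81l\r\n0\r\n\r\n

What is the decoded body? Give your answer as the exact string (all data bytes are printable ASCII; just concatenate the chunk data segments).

Answer: ziji81l

Derivation:
Chunk 1: stream[0..1]='1' size=0x1=1, data at stream[3..4]='z' -> body[0..1], body so far='z'
Chunk 2: stream[6..7]='3' size=0x3=3, data at stream[9..12]='iji' -> body[1..4], body so far='ziji'
Chunk 3: stream[14..15]='3' size=0x3=3, data at stream[17..20]='81l' -> body[4..7], body so far='ziji81l'
Chunk 4: stream[22..23]='0' size=0 (terminator). Final body='ziji81l' (7 bytes)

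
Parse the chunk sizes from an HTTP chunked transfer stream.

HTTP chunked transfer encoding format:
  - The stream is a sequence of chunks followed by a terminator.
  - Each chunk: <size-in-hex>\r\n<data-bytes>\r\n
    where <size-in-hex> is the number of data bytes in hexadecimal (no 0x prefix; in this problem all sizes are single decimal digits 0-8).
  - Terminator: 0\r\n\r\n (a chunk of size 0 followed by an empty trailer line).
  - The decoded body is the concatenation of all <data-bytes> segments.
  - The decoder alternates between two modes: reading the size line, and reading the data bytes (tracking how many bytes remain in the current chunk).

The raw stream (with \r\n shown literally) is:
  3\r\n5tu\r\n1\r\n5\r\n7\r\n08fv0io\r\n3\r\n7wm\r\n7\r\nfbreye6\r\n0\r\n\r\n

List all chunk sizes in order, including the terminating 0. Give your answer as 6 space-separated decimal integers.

Chunk 1: stream[0..1]='3' size=0x3=3, data at stream[3..6]='5tu' -> body[0..3], body so far='5tu'
Chunk 2: stream[8..9]='1' size=0x1=1, data at stream[11..12]='5' -> body[3..4], body so far='5tu5'
Chunk 3: stream[14..15]='7' size=0x7=7, data at stream[17..24]='08fv0io' -> body[4..11], body so far='5tu508fv0io'
Chunk 4: stream[26..27]='3' size=0x3=3, data at stream[29..32]='7wm' -> body[11..14], body so far='5tu508fv0io7wm'
Chunk 5: stream[34..35]='7' size=0x7=7, data at stream[37..44]='fbreye6' -> body[14..21], body so far='5tu508fv0io7wmfbreye6'
Chunk 6: stream[46..47]='0' size=0 (terminator). Final body='5tu508fv0io7wmfbreye6' (21 bytes)

Answer: 3 1 7 3 7 0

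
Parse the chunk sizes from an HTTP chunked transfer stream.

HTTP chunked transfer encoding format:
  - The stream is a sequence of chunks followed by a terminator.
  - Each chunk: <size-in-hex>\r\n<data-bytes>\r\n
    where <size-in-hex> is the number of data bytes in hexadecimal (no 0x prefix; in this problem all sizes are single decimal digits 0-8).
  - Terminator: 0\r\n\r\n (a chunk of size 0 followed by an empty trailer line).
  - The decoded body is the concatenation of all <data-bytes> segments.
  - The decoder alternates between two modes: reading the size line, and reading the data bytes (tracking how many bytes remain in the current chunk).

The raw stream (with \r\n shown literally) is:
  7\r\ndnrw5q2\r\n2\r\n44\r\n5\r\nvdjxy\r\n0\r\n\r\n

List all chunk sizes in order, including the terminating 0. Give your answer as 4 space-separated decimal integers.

Chunk 1: stream[0..1]='7' size=0x7=7, data at stream[3..10]='dnrw5q2' -> body[0..7], body so far='dnrw5q2'
Chunk 2: stream[12..13]='2' size=0x2=2, data at stream[15..17]='44' -> body[7..9], body so far='dnrw5q244'
Chunk 3: stream[19..20]='5' size=0x5=5, data at stream[22..27]='vdjxy' -> body[9..14], body so far='dnrw5q244vdjxy'
Chunk 4: stream[29..30]='0' size=0 (terminator). Final body='dnrw5q244vdjxy' (14 bytes)

Answer: 7 2 5 0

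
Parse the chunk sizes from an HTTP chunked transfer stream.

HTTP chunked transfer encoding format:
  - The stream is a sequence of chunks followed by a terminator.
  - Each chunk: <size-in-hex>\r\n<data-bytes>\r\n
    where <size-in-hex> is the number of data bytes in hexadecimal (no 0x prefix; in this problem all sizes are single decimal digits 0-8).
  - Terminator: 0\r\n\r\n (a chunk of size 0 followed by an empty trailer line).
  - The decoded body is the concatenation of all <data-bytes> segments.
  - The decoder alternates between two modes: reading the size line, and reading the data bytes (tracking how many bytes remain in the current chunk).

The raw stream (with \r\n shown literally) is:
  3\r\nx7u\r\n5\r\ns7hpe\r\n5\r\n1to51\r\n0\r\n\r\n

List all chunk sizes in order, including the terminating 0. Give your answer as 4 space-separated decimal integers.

Answer: 3 5 5 0

Derivation:
Chunk 1: stream[0..1]='3' size=0x3=3, data at stream[3..6]='x7u' -> body[0..3], body so far='x7u'
Chunk 2: stream[8..9]='5' size=0x5=5, data at stream[11..16]='s7hpe' -> body[3..8], body so far='x7us7hpe'
Chunk 3: stream[18..19]='5' size=0x5=5, data at stream[21..26]='1to51' -> body[8..13], body so far='x7us7hpe1to51'
Chunk 4: stream[28..29]='0' size=0 (terminator). Final body='x7us7hpe1to51' (13 bytes)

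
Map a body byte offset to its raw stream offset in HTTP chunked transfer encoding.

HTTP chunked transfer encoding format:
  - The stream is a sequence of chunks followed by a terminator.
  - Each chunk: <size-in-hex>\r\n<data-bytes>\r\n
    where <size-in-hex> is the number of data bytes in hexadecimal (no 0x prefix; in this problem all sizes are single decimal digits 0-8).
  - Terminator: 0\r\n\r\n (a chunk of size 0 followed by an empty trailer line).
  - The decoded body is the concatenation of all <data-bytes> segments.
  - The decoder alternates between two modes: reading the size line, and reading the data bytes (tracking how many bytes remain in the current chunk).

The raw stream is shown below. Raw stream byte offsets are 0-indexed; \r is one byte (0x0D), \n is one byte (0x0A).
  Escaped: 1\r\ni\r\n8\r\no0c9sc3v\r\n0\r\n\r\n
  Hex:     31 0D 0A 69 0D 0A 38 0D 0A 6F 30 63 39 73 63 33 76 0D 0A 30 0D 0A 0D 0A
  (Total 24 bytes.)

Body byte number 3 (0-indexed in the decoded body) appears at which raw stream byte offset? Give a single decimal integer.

Answer: 11

Derivation:
Chunk 1: stream[0..1]='1' size=0x1=1, data at stream[3..4]='i' -> body[0..1], body so far='i'
Chunk 2: stream[6..7]='8' size=0x8=8, data at stream[9..17]='o0c9sc3v' -> body[1..9], body so far='io0c9sc3v'
Chunk 3: stream[19..20]='0' size=0 (terminator). Final body='io0c9sc3v' (9 bytes)
Body byte 3 at stream offset 11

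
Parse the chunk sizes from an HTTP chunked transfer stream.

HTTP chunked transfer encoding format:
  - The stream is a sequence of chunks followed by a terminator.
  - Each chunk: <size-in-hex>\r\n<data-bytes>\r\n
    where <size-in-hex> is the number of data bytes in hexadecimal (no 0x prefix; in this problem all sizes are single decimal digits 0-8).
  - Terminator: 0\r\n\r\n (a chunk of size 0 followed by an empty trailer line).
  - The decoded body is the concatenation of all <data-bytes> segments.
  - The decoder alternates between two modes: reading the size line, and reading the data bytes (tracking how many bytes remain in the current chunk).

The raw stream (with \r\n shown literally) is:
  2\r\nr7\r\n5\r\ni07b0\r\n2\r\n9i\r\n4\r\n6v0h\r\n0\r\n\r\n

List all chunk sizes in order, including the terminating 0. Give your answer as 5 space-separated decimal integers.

Chunk 1: stream[0..1]='2' size=0x2=2, data at stream[3..5]='r7' -> body[0..2], body so far='r7'
Chunk 2: stream[7..8]='5' size=0x5=5, data at stream[10..15]='i07b0' -> body[2..7], body so far='r7i07b0'
Chunk 3: stream[17..18]='2' size=0x2=2, data at stream[20..22]='9i' -> body[7..9], body so far='r7i07b09i'
Chunk 4: stream[24..25]='4' size=0x4=4, data at stream[27..31]='6v0h' -> body[9..13], body so far='r7i07b09i6v0h'
Chunk 5: stream[33..34]='0' size=0 (terminator). Final body='r7i07b09i6v0h' (13 bytes)

Answer: 2 5 2 4 0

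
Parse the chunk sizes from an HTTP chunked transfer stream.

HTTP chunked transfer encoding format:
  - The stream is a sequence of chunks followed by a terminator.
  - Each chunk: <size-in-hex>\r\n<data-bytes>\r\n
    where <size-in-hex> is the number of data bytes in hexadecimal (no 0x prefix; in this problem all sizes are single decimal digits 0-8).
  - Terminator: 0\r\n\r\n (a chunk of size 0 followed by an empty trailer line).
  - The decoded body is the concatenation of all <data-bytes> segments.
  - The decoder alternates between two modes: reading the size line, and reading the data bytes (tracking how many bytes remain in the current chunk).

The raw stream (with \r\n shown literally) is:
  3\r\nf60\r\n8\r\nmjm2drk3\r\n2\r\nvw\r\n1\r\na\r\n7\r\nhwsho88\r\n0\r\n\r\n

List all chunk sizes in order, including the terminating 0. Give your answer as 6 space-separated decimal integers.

Answer: 3 8 2 1 7 0

Derivation:
Chunk 1: stream[0..1]='3' size=0x3=3, data at stream[3..6]='f60' -> body[0..3], body so far='f60'
Chunk 2: stream[8..9]='8' size=0x8=8, data at stream[11..19]='mjm2drk3' -> body[3..11], body so far='f60mjm2drk3'
Chunk 3: stream[21..22]='2' size=0x2=2, data at stream[24..26]='vw' -> body[11..13], body so far='f60mjm2drk3vw'
Chunk 4: stream[28..29]='1' size=0x1=1, data at stream[31..32]='a' -> body[13..14], body so far='f60mjm2drk3vwa'
Chunk 5: stream[34..35]='7' size=0x7=7, data at stream[37..44]='hwsho88' -> body[14..21], body so far='f60mjm2drk3vwahwsho88'
Chunk 6: stream[46..47]='0' size=0 (terminator). Final body='f60mjm2drk3vwahwsho88' (21 bytes)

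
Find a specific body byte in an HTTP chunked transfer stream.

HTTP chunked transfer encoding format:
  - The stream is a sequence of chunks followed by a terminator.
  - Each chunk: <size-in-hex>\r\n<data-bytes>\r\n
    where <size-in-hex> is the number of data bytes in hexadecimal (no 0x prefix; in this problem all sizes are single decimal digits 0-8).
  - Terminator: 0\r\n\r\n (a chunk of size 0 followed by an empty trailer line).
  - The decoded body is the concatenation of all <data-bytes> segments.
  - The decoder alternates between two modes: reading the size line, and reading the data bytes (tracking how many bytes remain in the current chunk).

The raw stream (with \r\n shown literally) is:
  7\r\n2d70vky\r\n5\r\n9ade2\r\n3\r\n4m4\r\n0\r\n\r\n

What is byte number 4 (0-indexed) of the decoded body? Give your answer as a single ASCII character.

Answer: v

Derivation:
Chunk 1: stream[0..1]='7' size=0x7=7, data at stream[3..10]='2d70vky' -> body[0..7], body so far='2d70vky'
Chunk 2: stream[12..13]='5' size=0x5=5, data at stream[15..20]='9ade2' -> body[7..12], body so far='2d70vky9ade2'
Chunk 3: stream[22..23]='3' size=0x3=3, data at stream[25..28]='4m4' -> body[12..15], body so far='2d70vky9ade24m4'
Chunk 4: stream[30..31]='0' size=0 (terminator). Final body='2d70vky9ade24m4' (15 bytes)
Body byte 4 = 'v'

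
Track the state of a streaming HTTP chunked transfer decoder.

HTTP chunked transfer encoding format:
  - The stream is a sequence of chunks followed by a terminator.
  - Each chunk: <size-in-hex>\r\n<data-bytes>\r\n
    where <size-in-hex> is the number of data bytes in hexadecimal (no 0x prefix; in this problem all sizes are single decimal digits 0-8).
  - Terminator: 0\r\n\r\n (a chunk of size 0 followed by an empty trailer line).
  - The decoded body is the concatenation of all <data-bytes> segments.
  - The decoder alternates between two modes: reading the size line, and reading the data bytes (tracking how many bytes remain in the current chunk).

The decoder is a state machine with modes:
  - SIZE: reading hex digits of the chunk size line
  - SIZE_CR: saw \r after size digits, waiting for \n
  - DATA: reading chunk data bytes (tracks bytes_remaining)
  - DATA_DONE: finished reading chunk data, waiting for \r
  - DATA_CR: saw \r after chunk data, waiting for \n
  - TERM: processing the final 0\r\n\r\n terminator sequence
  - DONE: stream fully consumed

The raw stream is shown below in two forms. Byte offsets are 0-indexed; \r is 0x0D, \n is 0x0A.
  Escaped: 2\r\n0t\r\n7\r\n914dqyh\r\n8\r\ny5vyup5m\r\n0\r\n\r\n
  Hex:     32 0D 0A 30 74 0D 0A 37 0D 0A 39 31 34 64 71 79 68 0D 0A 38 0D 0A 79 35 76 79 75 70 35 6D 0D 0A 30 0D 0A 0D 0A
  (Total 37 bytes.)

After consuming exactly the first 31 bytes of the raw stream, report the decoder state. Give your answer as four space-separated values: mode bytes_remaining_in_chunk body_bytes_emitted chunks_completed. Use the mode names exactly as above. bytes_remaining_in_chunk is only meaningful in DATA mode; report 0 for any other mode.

Answer: DATA_CR 0 17 2

Derivation:
Byte 0 = '2': mode=SIZE remaining=0 emitted=0 chunks_done=0
Byte 1 = 0x0D: mode=SIZE_CR remaining=0 emitted=0 chunks_done=0
Byte 2 = 0x0A: mode=DATA remaining=2 emitted=0 chunks_done=0
Byte 3 = '0': mode=DATA remaining=1 emitted=1 chunks_done=0
Byte 4 = 't': mode=DATA_DONE remaining=0 emitted=2 chunks_done=0
Byte 5 = 0x0D: mode=DATA_CR remaining=0 emitted=2 chunks_done=0
Byte 6 = 0x0A: mode=SIZE remaining=0 emitted=2 chunks_done=1
Byte 7 = '7': mode=SIZE remaining=0 emitted=2 chunks_done=1
Byte 8 = 0x0D: mode=SIZE_CR remaining=0 emitted=2 chunks_done=1
Byte 9 = 0x0A: mode=DATA remaining=7 emitted=2 chunks_done=1
Byte 10 = '9': mode=DATA remaining=6 emitted=3 chunks_done=1
Byte 11 = '1': mode=DATA remaining=5 emitted=4 chunks_done=1
Byte 12 = '4': mode=DATA remaining=4 emitted=5 chunks_done=1
Byte 13 = 'd': mode=DATA remaining=3 emitted=6 chunks_done=1
Byte 14 = 'q': mode=DATA remaining=2 emitted=7 chunks_done=1
Byte 15 = 'y': mode=DATA remaining=1 emitted=8 chunks_done=1
Byte 16 = 'h': mode=DATA_DONE remaining=0 emitted=9 chunks_done=1
Byte 17 = 0x0D: mode=DATA_CR remaining=0 emitted=9 chunks_done=1
Byte 18 = 0x0A: mode=SIZE remaining=0 emitted=9 chunks_done=2
Byte 19 = '8': mode=SIZE remaining=0 emitted=9 chunks_done=2
Byte 20 = 0x0D: mode=SIZE_CR remaining=0 emitted=9 chunks_done=2
Byte 21 = 0x0A: mode=DATA remaining=8 emitted=9 chunks_done=2
Byte 22 = 'y': mode=DATA remaining=7 emitted=10 chunks_done=2
Byte 23 = '5': mode=DATA remaining=6 emitted=11 chunks_done=2
Byte 24 = 'v': mode=DATA remaining=5 emitted=12 chunks_done=2
Byte 25 = 'y': mode=DATA remaining=4 emitted=13 chunks_done=2
Byte 26 = 'u': mode=DATA remaining=3 emitted=14 chunks_done=2
Byte 27 = 'p': mode=DATA remaining=2 emitted=15 chunks_done=2
Byte 28 = '5': mode=DATA remaining=1 emitted=16 chunks_done=2
Byte 29 = 'm': mode=DATA_DONE remaining=0 emitted=17 chunks_done=2
Byte 30 = 0x0D: mode=DATA_CR remaining=0 emitted=17 chunks_done=2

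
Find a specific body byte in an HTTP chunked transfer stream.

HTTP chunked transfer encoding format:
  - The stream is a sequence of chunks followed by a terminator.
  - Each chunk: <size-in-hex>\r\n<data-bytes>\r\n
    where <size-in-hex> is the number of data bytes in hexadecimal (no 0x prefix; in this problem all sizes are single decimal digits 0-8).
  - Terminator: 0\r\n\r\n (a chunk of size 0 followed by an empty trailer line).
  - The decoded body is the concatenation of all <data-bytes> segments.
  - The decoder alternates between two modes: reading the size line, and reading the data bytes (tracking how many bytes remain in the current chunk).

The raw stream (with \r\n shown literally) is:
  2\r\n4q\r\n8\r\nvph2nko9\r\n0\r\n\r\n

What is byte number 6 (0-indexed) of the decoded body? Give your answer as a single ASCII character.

Answer: n

Derivation:
Chunk 1: stream[0..1]='2' size=0x2=2, data at stream[3..5]='4q' -> body[0..2], body so far='4q'
Chunk 2: stream[7..8]='8' size=0x8=8, data at stream[10..18]='vph2nko9' -> body[2..10], body so far='4qvph2nko9'
Chunk 3: stream[20..21]='0' size=0 (terminator). Final body='4qvph2nko9' (10 bytes)
Body byte 6 = 'n'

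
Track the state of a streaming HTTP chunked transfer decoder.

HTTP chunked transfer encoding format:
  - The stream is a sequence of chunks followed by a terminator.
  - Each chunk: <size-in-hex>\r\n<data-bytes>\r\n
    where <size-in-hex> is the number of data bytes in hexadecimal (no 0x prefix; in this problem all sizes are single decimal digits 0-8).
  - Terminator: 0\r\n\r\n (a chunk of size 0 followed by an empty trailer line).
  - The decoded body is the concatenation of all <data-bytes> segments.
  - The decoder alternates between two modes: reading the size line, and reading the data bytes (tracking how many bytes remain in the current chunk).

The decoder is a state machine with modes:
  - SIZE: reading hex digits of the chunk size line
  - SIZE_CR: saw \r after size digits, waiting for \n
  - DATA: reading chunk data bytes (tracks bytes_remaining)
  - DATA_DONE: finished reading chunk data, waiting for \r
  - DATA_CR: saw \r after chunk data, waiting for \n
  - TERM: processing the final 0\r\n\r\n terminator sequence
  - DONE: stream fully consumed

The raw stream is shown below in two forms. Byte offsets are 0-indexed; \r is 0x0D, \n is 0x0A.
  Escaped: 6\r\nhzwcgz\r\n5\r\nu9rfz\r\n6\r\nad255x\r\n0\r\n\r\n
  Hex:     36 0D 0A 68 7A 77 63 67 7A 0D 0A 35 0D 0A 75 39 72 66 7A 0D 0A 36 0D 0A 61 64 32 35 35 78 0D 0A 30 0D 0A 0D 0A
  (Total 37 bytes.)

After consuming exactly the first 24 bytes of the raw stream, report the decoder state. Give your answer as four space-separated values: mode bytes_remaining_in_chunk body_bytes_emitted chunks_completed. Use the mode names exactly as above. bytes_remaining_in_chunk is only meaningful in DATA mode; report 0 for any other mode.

Byte 0 = '6': mode=SIZE remaining=0 emitted=0 chunks_done=0
Byte 1 = 0x0D: mode=SIZE_CR remaining=0 emitted=0 chunks_done=0
Byte 2 = 0x0A: mode=DATA remaining=6 emitted=0 chunks_done=0
Byte 3 = 'h': mode=DATA remaining=5 emitted=1 chunks_done=0
Byte 4 = 'z': mode=DATA remaining=4 emitted=2 chunks_done=0
Byte 5 = 'w': mode=DATA remaining=3 emitted=3 chunks_done=0
Byte 6 = 'c': mode=DATA remaining=2 emitted=4 chunks_done=0
Byte 7 = 'g': mode=DATA remaining=1 emitted=5 chunks_done=0
Byte 8 = 'z': mode=DATA_DONE remaining=0 emitted=6 chunks_done=0
Byte 9 = 0x0D: mode=DATA_CR remaining=0 emitted=6 chunks_done=0
Byte 10 = 0x0A: mode=SIZE remaining=0 emitted=6 chunks_done=1
Byte 11 = '5': mode=SIZE remaining=0 emitted=6 chunks_done=1
Byte 12 = 0x0D: mode=SIZE_CR remaining=0 emitted=6 chunks_done=1
Byte 13 = 0x0A: mode=DATA remaining=5 emitted=6 chunks_done=1
Byte 14 = 'u': mode=DATA remaining=4 emitted=7 chunks_done=1
Byte 15 = '9': mode=DATA remaining=3 emitted=8 chunks_done=1
Byte 16 = 'r': mode=DATA remaining=2 emitted=9 chunks_done=1
Byte 17 = 'f': mode=DATA remaining=1 emitted=10 chunks_done=1
Byte 18 = 'z': mode=DATA_DONE remaining=0 emitted=11 chunks_done=1
Byte 19 = 0x0D: mode=DATA_CR remaining=0 emitted=11 chunks_done=1
Byte 20 = 0x0A: mode=SIZE remaining=0 emitted=11 chunks_done=2
Byte 21 = '6': mode=SIZE remaining=0 emitted=11 chunks_done=2
Byte 22 = 0x0D: mode=SIZE_CR remaining=0 emitted=11 chunks_done=2
Byte 23 = 0x0A: mode=DATA remaining=6 emitted=11 chunks_done=2

Answer: DATA 6 11 2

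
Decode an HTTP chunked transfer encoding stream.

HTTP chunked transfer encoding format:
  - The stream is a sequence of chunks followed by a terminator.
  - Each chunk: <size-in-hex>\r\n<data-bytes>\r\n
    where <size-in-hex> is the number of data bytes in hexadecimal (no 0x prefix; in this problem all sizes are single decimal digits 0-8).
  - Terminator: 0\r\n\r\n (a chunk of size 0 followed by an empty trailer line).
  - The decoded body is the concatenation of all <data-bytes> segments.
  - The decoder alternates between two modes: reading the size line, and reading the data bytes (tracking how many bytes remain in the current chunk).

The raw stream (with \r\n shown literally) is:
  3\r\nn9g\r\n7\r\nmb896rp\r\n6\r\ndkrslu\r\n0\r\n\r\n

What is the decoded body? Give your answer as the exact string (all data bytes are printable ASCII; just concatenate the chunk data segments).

Chunk 1: stream[0..1]='3' size=0x3=3, data at stream[3..6]='n9g' -> body[0..3], body so far='n9g'
Chunk 2: stream[8..9]='7' size=0x7=7, data at stream[11..18]='mb896rp' -> body[3..10], body so far='n9gmb896rp'
Chunk 3: stream[20..21]='6' size=0x6=6, data at stream[23..29]='dkrslu' -> body[10..16], body so far='n9gmb896rpdkrslu'
Chunk 4: stream[31..32]='0' size=0 (terminator). Final body='n9gmb896rpdkrslu' (16 bytes)

Answer: n9gmb896rpdkrslu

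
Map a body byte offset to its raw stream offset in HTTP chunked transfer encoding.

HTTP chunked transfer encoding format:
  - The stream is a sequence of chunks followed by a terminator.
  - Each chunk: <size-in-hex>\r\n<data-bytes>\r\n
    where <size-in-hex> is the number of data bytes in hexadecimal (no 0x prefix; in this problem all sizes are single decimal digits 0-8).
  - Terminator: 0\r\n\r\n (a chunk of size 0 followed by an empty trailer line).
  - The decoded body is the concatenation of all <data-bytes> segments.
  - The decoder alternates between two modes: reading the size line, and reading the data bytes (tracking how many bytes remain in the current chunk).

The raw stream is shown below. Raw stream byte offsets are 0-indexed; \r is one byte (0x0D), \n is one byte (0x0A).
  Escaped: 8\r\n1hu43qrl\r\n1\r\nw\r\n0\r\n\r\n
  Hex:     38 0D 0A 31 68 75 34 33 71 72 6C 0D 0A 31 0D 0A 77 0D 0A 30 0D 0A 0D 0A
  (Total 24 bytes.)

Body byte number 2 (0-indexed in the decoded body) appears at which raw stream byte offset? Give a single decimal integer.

Answer: 5

Derivation:
Chunk 1: stream[0..1]='8' size=0x8=8, data at stream[3..11]='1hu43qrl' -> body[0..8], body so far='1hu43qrl'
Chunk 2: stream[13..14]='1' size=0x1=1, data at stream[16..17]='w' -> body[8..9], body so far='1hu43qrlw'
Chunk 3: stream[19..20]='0' size=0 (terminator). Final body='1hu43qrlw' (9 bytes)
Body byte 2 at stream offset 5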